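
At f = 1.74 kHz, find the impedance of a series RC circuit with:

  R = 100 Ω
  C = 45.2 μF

Step 1 — Angular frequency: ω = 2π·f = 2π·1740 = 1.093e+04 rad/s.
Step 2 — Component impedances:
  R: Z = R = 100 Ω
  C: Z = 1/(jωC) = -j/(ω·C) = 0 - j2.024 Ω
Step 3 — Series combination: Z_total = R + C = 100 - j2.024 Ω = 100∠-1.2° Ω.

Z = 100 - j2.024 Ω = 100∠-1.2° Ω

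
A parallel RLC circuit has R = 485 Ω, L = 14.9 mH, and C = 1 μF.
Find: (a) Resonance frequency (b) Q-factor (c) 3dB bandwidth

Step 1 — Resonance: ω₀ = 1/√(LC) = 1/√(0.0149·1e-06) = 8192 rad/s.
Step 2 — f₀ = ω₀/(2π) = 1304 Hz.
Step 3 — Parallel Q: Q = R/(ω₀L) = 485/(8192·0.0149) = 3.973.
Step 4 — Bandwidth: Δω = ω₀/Q = 2062 rad/s; BW = Δω/(2π) = 328.2 Hz.

(a) f₀ = 1304 Hz  (b) Q = 3.973  (c) BW = 328.2 Hz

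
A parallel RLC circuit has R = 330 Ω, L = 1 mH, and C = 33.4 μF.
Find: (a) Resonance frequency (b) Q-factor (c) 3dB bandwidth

Step 1 — Resonance: ω₀ = 1/√(LC) = 1/√(0.001·3.34e-05) = 5472 rad/s.
Step 2 — f₀ = ω₀/(2π) = 870.9 Hz.
Step 3 — Parallel Q: Q = R/(ω₀L) = 330/(5472·0.001) = 60.31.
Step 4 — Bandwidth: Δω = ω₀/Q = 90.73 rad/s; BW = Δω/(2π) = 14.44 Hz.

(a) f₀ = 870.9 Hz  (b) Q = 60.31  (c) BW = 14.44 Hz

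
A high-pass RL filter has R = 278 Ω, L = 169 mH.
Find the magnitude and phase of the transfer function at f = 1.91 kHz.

Step 1 — Angular frequency: ω = 2π·1910 = 1.2e+04 rad/s.
Step 2 — Transfer function: H(jω) = jωL/(R + jωL).
Step 3 — Numerator jωL = j·2028; denominator R + jωL = 278 + j2028.
Step 4 — H = 0.9816 + j0.1345.
Step 5 — Magnitude: |H| = 0.9907 (-0.1 dB); phase: φ = 7.8°.

|H| = 0.9907 (-0.1 dB), φ = 7.8°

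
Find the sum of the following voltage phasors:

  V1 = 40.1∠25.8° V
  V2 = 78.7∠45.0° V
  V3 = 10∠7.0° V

Step 1 — Convert each phasor to rectangular form:
  V1 = 40.1·(cos(25.8°) + j·sin(25.8°)) = 36.1 + j17.45 V
  V2 = 78.7·(cos(45.0°) + j·sin(45.0°)) = 55.65 + j55.65 V
  V3 = 10·(cos(7.0°) + j·sin(7.0°)) = 9.925 + j1.219 V
Step 2 — Sum components: V_total = 101.7 + j74.32 V.
Step 3 — Convert to polar: |V_total| = 125.9 V, ∠V_total = 36.2°.

V_total = 125.9∠36.2° V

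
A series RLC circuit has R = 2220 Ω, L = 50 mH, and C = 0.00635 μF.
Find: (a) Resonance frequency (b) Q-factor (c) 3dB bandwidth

Step 1 — Resonance condition Im(Z)=0 gives ω₀ = 1/√(LC).
Step 2 — ω₀ = 1/√(0.05·6.35e-09) = 5.612e+04 rad/s.
Step 3 — f₀ = ω₀/(2π) = 8932 Hz.
Step 4 — Series Q: Q = ω₀L/R = 5.612e+04·0.05/2220 = 1.264.
Step 5 — 3dB bandwidth: Δω = ω₀/Q = 4.44e+04 rad/s; BW = Δω/(2π) = 7066 Hz.

(a) f₀ = 8932 Hz  (b) Q = 1.264  (c) BW = 7066 Hz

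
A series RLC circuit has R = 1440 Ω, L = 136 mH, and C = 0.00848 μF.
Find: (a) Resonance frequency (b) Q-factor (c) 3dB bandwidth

Step 1 — Resonance: ω₀ = 1/√(LC) = 1/√(0.136·8.48e-09) = 2.945e+04 rad/s.
Step 2 — f₀ = ω₀/(2π) = 4687 Hz.
Step 3 — Series Q: Q = ω₀L/R = 2.945e+04·0.136/1440 = 2.781.
Step 4 — Bandwidth: Δω = ω₀/Q = 1.059e+04 rad/s; BW = Δω/(2π) = 1685 Hz.

(a) f₀ = 4687 Hz  (b) Q = 2.781  (c) BW = 1685 Hz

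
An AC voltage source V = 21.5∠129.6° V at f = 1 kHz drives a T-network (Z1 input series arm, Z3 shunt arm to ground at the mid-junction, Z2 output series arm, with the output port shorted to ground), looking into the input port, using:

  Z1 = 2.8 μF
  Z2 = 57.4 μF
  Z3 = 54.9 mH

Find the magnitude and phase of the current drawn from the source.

Step 1 — Angular frequency: ω = 2π·f = 2π·1000 = 6283 rad/s.
Step 2 — Component impedances:
  Z1: Z = 1/(jωC) = -j/(ω·C) = 0 - j56.84 Ω
  Z2: Z = 1/(jωC) = -j/(ω·C) = 0 - j2.773 Ω
  Z3: Z = jωL = j·6283·0.0549 = 0 + j344.9 Ω
Step 3 — With the output port shorted to ground, the output series arm Z2 runs from the junction to ground; the shunt arm Z3 also runs from the junction to ground. They appear in parallel: Z3 || Z2 = 0 - j2.795 Ω.
Step 4 — Series with input arm Z1: Z_in = Z1 + (Z3 || Z2) = 0 - j59.64 Ω = 59.64∠-90.0° Ω.
Step 5 — Source phasor: V = 21.5∠129.6° V = -13.7 + j16.57 V.
Step 6 — Ohm's law: I = V / Z_total = (-13.7 + j16.57) / (0 - j59.64) = -0.2778 - j0.2298 A.
Step 7 — Convert to polar: |I| = 0.3605 A, ∠I = -140.4°.

I = 0.3605∠-140.4° A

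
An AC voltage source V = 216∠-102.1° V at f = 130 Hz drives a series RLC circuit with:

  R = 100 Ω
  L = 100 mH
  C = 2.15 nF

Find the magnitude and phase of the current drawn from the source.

Step 1 — Angular frequency: ω = 2π·f = 2π·130 = 816.8 rad/s.
Step 2 — Component impedances:
  R: Z = R = 100 Ω
  L: Z = jωL = j·816.8·0.1 = 0 + j81.68 Ω
  C: Z = 1/(jωC) = -j/(ω·C) = 0 - j5.694e+05 Ω
Step 3 — Series combination: Z_total = R + L + C = 100 - j5.693e+05 Ω = 5.693e+05∠-90.0° Ω.
Step 4 — Source phasor: V = 216∠-102.1° V = -45.28 - j211.2 V.
Step 5 — Ohm's law: I = V / Z_total = (-45.28 - j211.2) / (100 - j5.693e+05) = 0.0003709 - j7.959e-05 A.
Step 6 — Convert to polar: |I| = 0.0003794 A, ∠I = -12.1°.

I = 0.0003794∠-12.1° A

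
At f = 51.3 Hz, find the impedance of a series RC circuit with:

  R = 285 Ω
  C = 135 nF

Step 1 — Angular frequency: ω = 2π·f = 2π·51.3 = 322.3 rad/s.
Step 2 — Component impedances:
  R: Z = R = 285 Ω
  C: Z = 1/(jωC) = -j/(ω·C) = 0 - j2.298e+04 Ω
Step 3 — Series combination: Z_total = R + C = 285 - j2.298e+04 Ω = 2.298e+04∠-89.3° Ω.

Z = 285 - j2.298e+04 Ω = 2.298e+04∠-89.3° Ω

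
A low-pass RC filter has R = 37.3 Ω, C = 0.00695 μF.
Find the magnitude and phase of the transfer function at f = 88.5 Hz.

Step 1 — Angular frequency: ω = 2π·88.5 = 556.1 rad/s.
Step 2 — Transfer function: H(jω) = 1/(1 + jωRC).
Step 3 — Denominator: 1 + jωRC = 1 + j·556.1·37.3·6.95e-09 = 1 + j0.0001442.
Step 4 — H = 1 - j0.0001442.
Step 5 — Magnitude: |H| = 1 (-0.0 dB); phase: φ = -0.0°.

|H| = 1 (-0.0 dB), φ = -0.0°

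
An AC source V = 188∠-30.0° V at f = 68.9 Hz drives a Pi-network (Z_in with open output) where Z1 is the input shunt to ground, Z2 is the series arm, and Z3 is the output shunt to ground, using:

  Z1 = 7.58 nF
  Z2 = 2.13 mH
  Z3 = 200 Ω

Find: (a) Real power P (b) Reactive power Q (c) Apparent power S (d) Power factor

Step 1 — Angular frequency: ω = 2π·f = 2π·68.9 = 432.9 rad/s.
Step 2 — Component impedances:
  Z1: Z = 1/(jωC) = -j/(ω·C) = 0 - j3.047e+05 Ω
  Z2: Z = jωL = j·432.9·0.00213 = 0 + j0.9221 Ω
  Z3: Z = R = 200 Ω
Step 3 — With open output, the series arm Z2 and the output shunt Z3 appear in series to ground: Z2 + Z3 = 200 + j0.9221 Ω.
Step 4 — Parallel with input shunt Z1: Z_in = Z1 || (Z2 + Z3) = 200 + j0.7908 Ω = 200∠0.2° Ω.
Step 5 — Source phasor: V = 188∠-30.0° V = 162.8 - j94 V.
Step 6 — Current: I = V / Z = 0.8122 - j0.4732 A = 0.94∠-30.2° A.
Step 7 — Complex power: S = V·I* = 176.7 + j0.6988 VA.
Step 8 — Real power: P = Re(S) = 176.7 W.
Step 9 — Reactive power: Q = Im(S) = 0.6988 VAR.
Step 10 — Apparent power: |S| = 176.7 VA.
Step 11 — Power factor: PF = P/|S| = 1 (lagging).

(a) P = 176.7 W  (b) Q = 0.6988 VAR  (c) S = 176.7 VA  (d) PF = 1 (lagging)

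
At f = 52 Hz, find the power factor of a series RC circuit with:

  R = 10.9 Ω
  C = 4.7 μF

Step 1 — Angular frequency: ω = 2π·f = 2π·52 = 326.7 rad/s.
Step 2 — Component impedances:
  R: Z = R = 10.9 Ω
  C: Z = 1/(jωC) = -j/(ω·C) = 0 - j651.2 Ω
Step 3 — Series combination: Z_total = R + C = 10.9 - j651.2 Ω = 651.3∠-89.0° Ω.
Step 4 — Power factor: PF = cos(φ) = Re(Z)/|Z| = 10.9/651.3 = 0.01674.
Step 5 — Type: Im(Z) = -651.2 ⇒ leading (phase φ = -89.0°).

PF = 0.01674 (leading, φ = -89.0°)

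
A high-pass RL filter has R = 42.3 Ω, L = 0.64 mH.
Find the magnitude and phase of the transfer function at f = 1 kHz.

Step 1 — Angular frequency: ω = 2π·1000 = 6283 rad/s.
Step 2 — Transfer function: H(jω) = jωL/(R + jωL).
Step 3 — Numerator jωL = j·4.021; denominator R + jωL = 42.3 + j4.021.
Step 4 — H = 0.008956 + j0.09421.
Step 5 — Magnitude: |H| = 0.09464 (-20.5 dB); phase: φ = 84.6°.

|H| = 0.09464 (-20.5 dB), φ = 84.6°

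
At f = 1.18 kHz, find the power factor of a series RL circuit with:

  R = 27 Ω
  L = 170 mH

Step 1 — Angular frequency: ω = 2π·f = 2π·1180 = 7414 rad/s.
Step 2 — Component impedances:
  R: Z = R = 27 Ω
  L: Z = jωL = j·7414·0.17 = 0 + j1260 Ω
Step 3 — Series combination: Z_total = R + L = 27 + j1260 Ω = 1261∠88.8° Ω.
Step 4 — Power factor: PF = cos(φ) = Re(Z)/|Z| = 27/1260.7 = 0.02142.
Step 5 — Type: Im(Z) = 1260 ⇒ lagging (phase φ = 88.8°).

PF = 0.02142 (lagging, φ = 88.8°)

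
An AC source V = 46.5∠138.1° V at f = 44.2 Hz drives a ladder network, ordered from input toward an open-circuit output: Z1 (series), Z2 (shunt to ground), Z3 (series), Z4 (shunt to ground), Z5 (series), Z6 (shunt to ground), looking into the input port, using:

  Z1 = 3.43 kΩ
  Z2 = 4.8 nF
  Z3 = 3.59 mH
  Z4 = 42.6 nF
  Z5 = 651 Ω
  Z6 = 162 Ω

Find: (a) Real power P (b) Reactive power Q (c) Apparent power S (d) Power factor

Step 1 — Angular frequency: ω = 2π·f = 2π·44.2 = 277.7 rad/s.
Step 2 — Component impedances:
  Z1: Z = R = 3430 Ω
  Z2: Z = 1/(jωC) = -j/(ω·C) = 0 - j7.502e+05 Ω
  Z3: Z = jωL = j·277.7·0.00359 = 0 + j0.997 Ω
  Z4: Z = 1/(jωC) = -j/(ω·C) = 0 - j8.453e+04 Ω
  Z5: Z = R = 651 Ω
  Z6: Z = R = 162 Ω
Step 3 — Ladder network (open output): work backward from the far end, alternating series and parallel combinations. Z_in = 4243 - j7.703 Ω = 4243∠-0.1° Ω.
Step 4 — Source phasor: V = 46.5∠138.1° V = -34.61 + j31.05 V.
Step 5 — Current: I = V / Z = -0.008171 + j0.007304 A = 0.01096∠138.2° A.
Step 6 — Complex power: S = V·I* = 0.5096 - j0.0009252 VA.
Step 7 — Real power: P = Re(S) = 0.5096 W.
Step 8 — Reactive power: Q = Im(S) = -0.0009252 VAR.
Step 9 — Apparent power: |S| = 0.5096 VA.
Step 10 — Power factor: PF = P/|S| = 1 (leading).

(a) P = 0.5096 W  (b) Q = -0.0009252 VAR  (c) S = 0.5096 VA  (d) PF = 1 (leading)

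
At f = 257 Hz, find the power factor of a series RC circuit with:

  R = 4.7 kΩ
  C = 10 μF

Step 1 — Angular frequency: ω = 2π·f = 2π·257 = 1615 rad/s.
Step 2 — Component impedances:
  R: Z = R = 4700 Ω
  C: Z = 1/(jωC) = -j/(ω·C) = 0 - j61.93 Ω
Step 3 — Series combination: Z_total = R + C = 4700 - j61.93 Ω = 4700∠-0.8° Ω.
Step 4 — Power factor: PF = cos(φ) = Re(Z)/|Z| = 4700/4700.4 = 0.9999.
Step 5 — Type: Im(Z) = -61.93 ⇒ leading (phase φ = -0.8°).

PF = 0.9999 (leading, φ = -0.8°)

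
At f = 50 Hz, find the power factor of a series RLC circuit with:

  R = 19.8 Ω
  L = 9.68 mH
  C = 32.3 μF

Step 1 — Angular frequency: ω = 2π·f = 2π·50 = 314.2 rad/s.
Step 2 — Component impedances:
  R: Z = R = 19.8 Ω
  L: Z = jωL = j·314.2·0.00968 = 0 + j3.041 Ω
  C: Z = 1/(jωC) = -j/(ω·C) = 0 - j98.55 Ω
Step 3 — Series combination: Z_total = R + L + C = 19.8 - j95.51 Ω = 97.54∠-78.3° Ω.
Step 4 — Power factor: PF = cos(φ) = Re(Z)/|Z| = 19.8/97.54 = 0.203.
Step 5 — Type: Im(Z) = -95.51 ⇒ leading (phase φ = -78.3°).

PF = 0.203 (leading, φ = -78.3°)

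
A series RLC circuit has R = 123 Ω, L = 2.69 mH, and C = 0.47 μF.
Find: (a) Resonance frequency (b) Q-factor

Step 1 — Resonance condition Im(Z)=0 gives ω₀ = 1/√(LC).
Step 2 — ω₀ = 1/√(0.00269·4.7e-07) = 2.812e+04 rad/s.
Step 3 — f₀ = ω₀/(2π) = 4476 Hz.
Step 4 — Series Q: Q = ω₀L/R = 2.812e+04·0.00269/123 = 0.6151.

(a) f₀ = 4476 Hz  (b) Q = 0.6151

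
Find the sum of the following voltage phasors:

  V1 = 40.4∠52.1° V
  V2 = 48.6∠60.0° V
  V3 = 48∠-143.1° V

Step 1 — Convert each phasor to rectangular form:
  V1 = 40.4·(cos(52.1°) + j·sin(52.1°)) = 24.82 + j31.88 V
  V2 = 48.6·(cos(60.0°) + j·sin(60.0°)) = 24.3 + j42.09 V
  V3 = 48·(cos(-143.1°) + j·sin(-143.1°)) = -38.38 - j28.82 V
Step 2 — Sum components: V_total = 10.73 + j45.15 V.
Step 3 — Convert to polar: |V_total| = 46.41 V, ∠V_total = 76.6°.

V_total = 46.41∠76.6° V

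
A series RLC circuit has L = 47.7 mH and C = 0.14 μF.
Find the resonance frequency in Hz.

Step 1 — Resonance condition Im(Z)=0 gives ω₀ = 1/√(LC).
Step 2 — ω₀ = 1/√(0.0477·1.4e-07) = 1.224e+04 rad/s.
Step 3 — f₀ = ω₀/(2π) = 1948 Hz.

f₀ = 1948 Hz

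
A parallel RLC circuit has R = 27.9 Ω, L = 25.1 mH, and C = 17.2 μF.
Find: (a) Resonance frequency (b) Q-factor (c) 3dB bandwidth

Step 1 — Resonance: ω₀ = 1/√(LC) = 1/√(0.0251·1.72e-05) = 1522 rad/s.
Step 2 — f₀ = ω₀/(2π) = 242.2 Hz.
Step 3 — Parallel Q: Q = R/(ω₀L) = 27.9/(1522·0.0251) = 0.7304.
Step 4 — Bandwidth: Δω = ω₀/Q = 2084 rad/s; BW = Δω/(2π) = 331.7 Hz.

(a) f₀ = 242.2 Hz  (b) Q = 0.7304  (c) BW = 331.7 Hz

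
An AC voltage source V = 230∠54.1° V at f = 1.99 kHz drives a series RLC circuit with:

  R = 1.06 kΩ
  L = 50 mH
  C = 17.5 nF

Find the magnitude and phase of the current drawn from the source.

Step 1 — Angular frequency: ω = 2π·f = 2π·1990 = 1.25e+04 rad/s.
Step 2 — Component impedances:
  R: Z = R = 1060 Ω
  L: Z = jωL = j·1.25e+04·0.05 = 0 + j625.2 Ω
  C: Z = 1/(jωC) = -j/(ω·C) = 0 - j4570 Ω
Step 3 — Series combination: Z_total = R + L + C = 1060 - j3945 Ω = 4085∠-75.0° Ω.
Step 4 — Source phasor: V = 230∠54.1° V = 134.9 + j186.3 V.
Step 5 — Ohm's law: I = V / Z_total = (134.9 + j186.3) / (1060 - j3945) = -0.03548 + j0.04372 A.
Step 6 — Convert to polar: |I| = 0.05631 A, ∠I = 129.1°.

I = 0.05631∠129.1° A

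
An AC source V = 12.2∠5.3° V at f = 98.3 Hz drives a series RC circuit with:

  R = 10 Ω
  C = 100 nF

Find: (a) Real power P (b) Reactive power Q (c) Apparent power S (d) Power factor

Step 1 — Angular frequency: ω = 2π·f = 2π·98.3 = 617.6 rad/s.
Step 2 — Component impedances:
  R: Z = R = 10 Ω
  C: Z = 1/(jωC) = -j/(ω·C) = 0 - j1.619e+04 Ω
Step 3 — Series combination: Z_total = R + C = 10 - j1.619e+04 Ω = 1.619e+04∠-90.0° Ω.
Step 4 — Source phasor: V = 12.2∠5.3° V = 12.15 + j1.127 V.
Step 5 — Current: I = V / Z = -6.914e-05 + j0.0007503 A = 0.0007535∠95.3° A.
Step 6 — Complex power: S = V·I* = 5.678e-06 - j0.009193 VA.
Step 7 — Real power: P = Re(S) = 5.678e-06 W.
Step 8 — Reactive power: Q = Im(S) = -0.009193 VAR.
Step 9 — Apparent power: |S| = 0.009193 VA.
Step 10 — Power factor: PF = P/|S| = 0.0006176 (leading).

(a) P = 5.678e-06 W  (b) Q = -0.009193 VAR  (c) S = 0.009193 VA  (d) PF = 0.0006176 (leading)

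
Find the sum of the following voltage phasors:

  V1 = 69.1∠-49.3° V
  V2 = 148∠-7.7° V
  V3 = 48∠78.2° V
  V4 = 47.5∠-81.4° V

Step 1 — Convert each phasor to rectangular form:
  V1 = 69.1·(cos(-49.3°) + j·sin(-49.3°)) = 45.06 - j52.39 V
  V2 = 148·(cos(-7.7°) + j·sin(-7.7°)) = 146.7 - j19.83 V
  V3 = 48·(cos(78.2°) + j·sin(78.2°)) = 9.816 + j46.99 V
  V4 = 47.5·(cos(-81.4°) + j·sin(-81.4°)) = 7.103 - j46.97 V
Step 2 — Sum components: V_total = 208.6 - j72.2 V.
Step 3 — Convert to polar: |V_total| = 220.8 V, ∠V_total = -19.1°.

V_total = 220.8∠-19.1° V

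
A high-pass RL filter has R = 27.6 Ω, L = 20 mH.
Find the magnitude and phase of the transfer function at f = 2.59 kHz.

Step 1 — Angular frequency: ω = 2π·2590 = 1.627e+04 rad/s.
Step 2 — Transfer function: H(jω) = jωL/(R + jωL).
Step 3 — Numerator jωL = j·325.5; denominator R + jωL = 27.6 + j325.5.
Step 4 — H = 0.9929 + j0.0842.
Step 5 — Magnitude: |H| = 0.9964 (-0.0 dB); phase: φ = 4.8°.

|H| = 0.9964 (-0.0 dB), φ = 4.8°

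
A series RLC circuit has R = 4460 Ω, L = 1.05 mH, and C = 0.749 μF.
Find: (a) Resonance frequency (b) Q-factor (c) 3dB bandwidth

Step 1 — Resonance: ω₀ = 1/√(LC) = 1/√(0.00105·7.49e-07) = 3.566e+04 rad/s.
Step 2 — f₀ = ω₀/(2π) = 5675 Hz.
Step 3 — Series Q: Q = ω₀L/R = 3.566e+04·0.00105/4460 = 0.008395.
Step 4 — Bandwidth: Δω = ω₀/Q = 4.248e+06 rad/s; BW = Δω/(2π) = 6.76e+05 Hz.

(a) f₀ = 5675 Hz  (b) Q = 0.008395  (c) BW = 6.76e+05 Hz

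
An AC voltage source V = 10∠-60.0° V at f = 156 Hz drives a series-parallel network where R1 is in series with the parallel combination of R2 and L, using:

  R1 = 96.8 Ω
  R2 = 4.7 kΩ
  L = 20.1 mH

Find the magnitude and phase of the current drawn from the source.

Step 1 — Angular frequency: ω = 2π·f = 2π·156 = 980.2 rad/s.
Step 2 — Component impedances:
  R1: Z = R = 96.8 Ω
  R2: Z = R = 4700 Ω
  L: Z = jωL = j·980.2·0.0201 = 0 + j19.7 Ω
Step 3 — Parallel branch: R2 || L = 1/(1/R2 + 1/L) = 0.08258 + j19.7 Ω.
Step 4 — Series with R1: Z_total = R1 + (R2 || L) = 96.88 + j19.7 Ω = 98.87∠11.5° Ω.
Step 5 — Source phasor: V = 10∠-60.0° V = 5 - j8.66 V.
Step 6 — Ohm's law: I = V / Z_total = (5 - j8.66) / (96.88 + j19.7) = 0.0321 - j0.09592 A.
Step 7 — Convert to polar: |I| = 0.1011 A, ∠I = -71.5°.

I = 0.1011∠-71.5° A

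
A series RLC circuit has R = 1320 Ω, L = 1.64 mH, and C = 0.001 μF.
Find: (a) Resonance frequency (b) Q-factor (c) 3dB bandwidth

Step 1 — Resonance condition Im(Z)=0 gives ω₀ = 1/√(LC).
Step 2 — ω₀ = 1/√(0.00164·1e-09) = 7.809e+05 rad/s.
Step 3 — f₀ = ω₀/(2π) = 1.243e+05 Hz.
Step 4 — Series Q: Q = ω₀L/R = 7.809e+05·0.00164/1320 = 0.9702.
Step 5 — 3dB bandwidth: Δω = ω₀/Q = 8.049e+05 rad/s; BW = Δω/(2π) = 1.281e+05 Hz.

(a) f₀ = 1.243e+05 Hz  (b) Q = 0.9702  (c) BW = 1.281e+05 Hz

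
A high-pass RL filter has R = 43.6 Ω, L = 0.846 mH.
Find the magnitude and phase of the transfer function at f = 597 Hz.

Step 1 — Angular frequency: ω = 2π·597 = 3751 rad/s.
Step 2 — Transfer function: H(jω) = jωL/(R + jωL).
Step 3 — Numerator jωL = j·3.173; denominator R + jωL = 43.6 + j3.173.
Step 4 — H = 0.00527 + j0.0724.
Step 5 — Magnitude: |H| = 0.07259 (-22.8 dB); phase: φ = 85.8°.

|H| = 0.07259 (-22.8 dB), φ = 85.8°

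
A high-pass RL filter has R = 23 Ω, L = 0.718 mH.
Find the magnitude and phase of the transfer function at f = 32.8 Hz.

Step 1 — Angular frequency: ω = 2π·32.8 = 206.1 rad/s.
Step 2 — Transfer function: H(jω) = jωL/(R + jωL).
Step 3 — Numerator jωL = j·0.148; denominator R + jωL = 23 + j0.148.
Step 4 — H = 4.139e-05 + j0.006433.
Step 5 — Magnitude: |H| = 0.006433 (-43.8 dB); phase: φ = 89.6°.

|H| = 0.006433 (-43.8 dB), φ = 89.6°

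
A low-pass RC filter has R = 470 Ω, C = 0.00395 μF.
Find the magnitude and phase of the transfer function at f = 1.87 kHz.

Step 1 — Angular frequency: ω = 2π·1870 = 1.175e+04 rad/s.
Step 2 — Transfer function: H(jω) = 1/(1 + jωRC).
Step 3 — Denominator: 1 + jωRC = 1 + j·1.175e+04·470·3.95e-09 = 1 + j0.02181.
Step 4 — H = 0.9995 - j0.0218.
Step 5 — Magnitude: |H| = 0.9998 (-0.0 dB); phase: φ = -1.2°.

|H| = 0.9998 (-0.0 dB), φ = -1.2°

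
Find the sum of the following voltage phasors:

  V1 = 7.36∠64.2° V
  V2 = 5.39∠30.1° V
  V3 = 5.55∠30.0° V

Step 1 — Convert each phasor to rectangular form:
  V1 = 7.36·(cos(64.2°) + j·sin(64.2°)) = 3.203 + j6.626 V
  V2 = 5.39·(cos(30.1°) + j·sin(30.1°)) = 4.663 + j2.703 V
  V3 = 5.55·(cos(30.0°) + j·sin(30.0°)) = 4.806 + j2.775 V
Step 2 — Sum components: V_total = 12.67 + j12.1 V.
Step 3 — Convert to polar: |V_total| = 17.52 V, ∠V_total = 43.7°.

V_total = 17.52∠43.7° V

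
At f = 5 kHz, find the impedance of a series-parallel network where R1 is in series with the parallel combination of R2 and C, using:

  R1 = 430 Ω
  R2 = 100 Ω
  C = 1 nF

Step 1 — Angular frequency: ω = 2π·f = 2π·5000 = 3.142e+04 rad/s.
Step 2 — Component impedances:
  R1: Z = R = 430 Ω
  R2: Z = R = 100 Ω
  C: Z = 1/(jωC) = -j/(ω·C) = 0 - j3.183e+04 Ω
Step 3 — Parallel branch: R2 || C = 1/(1/R2 + 1/C) = 100 - j0.3142 Ω.
Step 4 — Series with R1: Z_total = R1 + (R2 || C) = 530 - j0.3142 Ω = 530∠-0.0° Ω.

Z = 530 - j0.3142 Ω = 530∠-0.0° Ω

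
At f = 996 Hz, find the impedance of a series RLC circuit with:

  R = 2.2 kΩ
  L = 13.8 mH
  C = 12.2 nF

Step 1 — Angular frequency: ω = 2π·f = 2π·996 = 6258 rad/s.
Step 2 — Component impedances:
  R: Z = R = 2200 Ω
  L: Z = jωL = j·6258·0.0138 = 0 + j86.36 Ω
  C: Z = 1/(jωC) = -j/(ω·C) = 0 - j1.31e+04 Ω
Step 3 — Series combination: Z_total = R + L + C = 2200 - j1.301e+04 Ω = 1.32e+04∠-80.4° Ω.

Z = 2200 - j1.301e+04 Ω = 1.32e+04∠-80.4° Ω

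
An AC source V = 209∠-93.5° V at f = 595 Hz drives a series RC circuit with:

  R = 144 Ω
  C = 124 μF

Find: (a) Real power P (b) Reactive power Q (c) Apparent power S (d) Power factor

Step 1 — Angular frequency: ω = 2π·f = 2π·595 = 3738 rad/s.
Step 2 — Component impedances:
  R: Z = R = 144 Ω
  C: Z = 1/(jωC) = -j/(ω·C) = 0 - j2.157 Ω
Step 3 — Series combination: Z_total = R + C = 144 - j2.157 Ω = 144∠-0.9° Ω.
Step 4 — Source phasor: V = 209∠-93.5° V = -12.76 - j208.6 V.
Step 5 — Current: I = V / Z = -0.06689 - j1.45 A = 1.451∠-92.6° A.
Step 6 — Complex power: S = V·I* = 303.3 - j4.543 VA.
Step 7 — Real power: P = Re(S) = 303.3 W.
Step 8 — Reactive power: Q = Im(S) = -4.543 VAR.
Step 9 — Apparent power: |S| = 303.3 VA.
Step 10 — Power factor: PF = P/|S| = 0.9999 (leading).

(a) P = 303.3 W  (b) Q = -4.543 VAR  (c) S = 303.3 VA  (d) PF = 0.9999 (leading)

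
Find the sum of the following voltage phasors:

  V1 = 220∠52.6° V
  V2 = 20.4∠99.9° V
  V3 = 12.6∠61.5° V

Step 1 — Convert each phasor to rectangular form:
  V1 = 220·(cos(52.6°) + j·sin(52.6°)) = 133.6 + j174.8 V
  V2 = 20.4·(cos(99.9°) + j·sin(99.9°)) = -3.507 + j20.1 V
  V3 = 12.6·(cos(61.5°) + j·sin(61.5°)) = 6.012 + j11.07 V
Step 2 — Sum components: V_total = 136.1 + j205.9 V.
Step 3 — Convert to polar: |V_total| = 246.9 V, ∠V_total = 56.5°.

V_total = 246.9∠56.5° V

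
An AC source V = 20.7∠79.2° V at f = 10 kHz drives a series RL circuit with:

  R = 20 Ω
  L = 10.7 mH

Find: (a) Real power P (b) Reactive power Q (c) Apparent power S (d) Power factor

Step 1 — Angular frequency: ω = 2π·f = 2π·1e+04 = 6.283e+04 rad/s.
Step 2 — Component impedances:
  R: Z = R = 20 Ω
  L: Z = jωL = j·6.283e+04·0.0107 = 0 + j672.3 Ω
Step 3 — Series combination: Z_total = R + L = 20 + j672.3 Ω = 672.6∠88.3° Ω.
Step 4 — Source phasor: V = 20.7∠79.2° V = 3.879 + j20.33 V.
Step 5 — Current: I = V / Z = 0.03039 - j0.004865 A = 0.03078∠-9.1° A.
Step 6 — Complex power: S = V·I* = 0.01894 + j0.6368 VA.
Step 7 — Real power: P = Re(S) = 0.01894 W.
Step 8 — Reactive power: Q = Im(S) = 0.6368 VAR.
Step 9 — Apparent power: |S| = 0.6371 VA.
Step 10 — Power factor: PF = P/|S| = 0.02974 (lagging).

(a) P = 0.01894 W  (b) Q = 0.6368 VAR  (c) S = 0.6371 VA  (d) PF = 0.02974 (lagging)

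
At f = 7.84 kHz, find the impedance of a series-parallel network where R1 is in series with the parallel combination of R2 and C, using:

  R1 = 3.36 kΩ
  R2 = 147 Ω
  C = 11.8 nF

Step 1 — Angular frequency: ω = 2π·f = 2π·7840 = 4.926e+04 rad/s.
Step 2 — Component impedances:
  R1: Z = R = 3360 Ω
  R2: Z = R = 147 Ω
  C: Z = 1/(jωC) = -j/(ω·C) = 0 - j1720 Ω
Step 3 — Parallel branch: R2 || C = 1/(1/R2 + 1/C) = 145.9 - j12.47 Ω.
Step 4 — Series with R1: Z_total = R1 + (R2 || C) = 3506 - j12.47 Ω = 3506∠-0.2° Ω.

Z = 3506 - j12.47 Ω = 3506∠-0.2° Ω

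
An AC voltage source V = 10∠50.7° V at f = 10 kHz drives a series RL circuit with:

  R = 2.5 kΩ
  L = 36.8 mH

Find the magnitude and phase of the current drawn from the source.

Step 1 — Angular frequency: ω = 2π·f = 2π·1e+04 = 6.283e+04 rad/s.
Step 2 — Component impedances:
  R: Z = R = 2500 Ω
  L: Z = jωL = j·6.283e+04·0.0368 = 0 + j2312 Ω
Step 3 — Series combination: Z_total = R + L = 2500 + j2312 Ω = 3405∠42.8° Ω.
Step 4 — Source phasor: V = 10∠50.7° V = 6.334 + j7.738 V.
Step 5 — Ohm's law: I = V / Z_total = (6.334 + j7.738) / (2500 + j2312) = 0.002908 + j0.0004054 A.
Step 6 — Convert to polar: |I| = 0.002937 A, ∠I = 7.9°.

I = 0.002937∠7.9° A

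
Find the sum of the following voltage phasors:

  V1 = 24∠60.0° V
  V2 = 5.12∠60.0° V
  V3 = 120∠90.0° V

Step 1 — Convert each phasor to rectangular form:
  V1 = 24·(cos(60.0°) + j·sin(60.0°)) = 12 + j20.78 V
  V2 = 5.12·(cos(60.0°) + j·sin(60.0°)) = 2.56 + j4.434 V
  V3 = 120·(cos(90.0°) + j·sin(90.0°)) = 0 + j120 V
Step 2 — Sum components: V_total = 14.56 + j145.2 V.
Step 3 — Convert to polar: |V_total| = 145.9 V, ∠V_total = 84.3°.

V_total = 145.9∠84.3° V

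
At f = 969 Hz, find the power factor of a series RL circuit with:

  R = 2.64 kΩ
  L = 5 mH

Step 1 — Angular frequency: ω = 2π·f = 2π·969 = 6088 rad/s.
Step 2 — Component impedances:
  R: Z = R = 2640 Ω
  L: Z = jωL = j·6088·0.005 = 0 + j30.44 Ω
Step 3 — Series combination: Z_total = R + L = 2640 + j30.44 Ω = 2640∠0.7° Ω.
Step 4 — Power factor: PF = cos(φ) = Re(Z)/|Z| = 2640/2640.2 = 0.9999.
Step 5 — Type: Im(Z) = 30.44 ⇒ lagging (phase φ = 0.7°).

PF = 0.9999 (lagging, φ = 0.7°)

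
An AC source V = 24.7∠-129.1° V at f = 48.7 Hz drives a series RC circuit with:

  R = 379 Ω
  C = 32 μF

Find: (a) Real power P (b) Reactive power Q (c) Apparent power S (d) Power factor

Step 1 — Angular frequency: ω = 2π·f = 2π·48.7 = 306 rad/s.
Step 2 — Component impedances:
  R: Z = R = 379 Ω
  C: Z = 1/(jωC) = -j/(ω·C) = 0 - j102.1 Ω
Step 3 — Series combination: Z_total = R + C = 379 - j102.1 Ω = 392.5∠-15.1° Ω.
Step 4 — Source phasor: V = 24.7∠-129.1° V = -15.58 - j19.17 V.
Step 5 — Current: I = V / Z = -0.02561 - j0.05748 A = 0.06293∠-114.0° A.
Step 6 — Complex power: S = V·I* = 1.501 - j0.4044 VA.
Step 7 — Real power: P = Re(S) = 1.501 W.
Step 8 — Reactive power: Q = Im(S) = -0.4044 VAR.
Step 9 — Apparent power: |S| = 1.554 VA.
Step 10 — Power factor: PF = P/|S| = 0.9656 (leading).

(a) P = 1.501 W  (b) Q = -0.4044 VAR  (c) S = 1.554 VA  (d) PF = 0.9656 (leading)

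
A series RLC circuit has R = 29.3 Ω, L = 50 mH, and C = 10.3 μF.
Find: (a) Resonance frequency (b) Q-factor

Step 1 — Resonance condition Im(Z)=0 gives ω₀ = 1/√(LC).
Step 2 — ω₀ = 1/√(0.05·1.03e-05) = 1393 rad/s.
Step 3 — f₀ = ω₀/(2π) = 221.8 Hz.
Step 4 — Series Q: Q = ω₀L/R = 1393·0.05/29.3 = 2.378.

(a) f₀ = 221.8 Hz  (b) Q = 2.378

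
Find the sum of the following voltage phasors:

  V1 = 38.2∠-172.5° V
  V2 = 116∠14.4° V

Step 1 — Convert each phasor to rectangular form:
  V1 = 38.2·(cos(-172.5°) + j·sin(-172.5°)) = -37.87 - j4.986 V
  V2 = 116·(cos(14.4°) + j·sin(14.4°)) = 112.4 + j28.85 V
Step 2 — Sum components: V_total = 74.48 + j23.86 V.
Step 3 — Convert to polar: |V_total| = 78.21 V, ∠V_total = 17.8°.

V_total = 78.21∠17.8° V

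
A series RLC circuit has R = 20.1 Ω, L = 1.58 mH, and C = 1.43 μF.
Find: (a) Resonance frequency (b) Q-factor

Step 1 — Resonance condition Im(Z)=0 gives ω₀ = 1/√(LC).
Step 2 — ω₀ = 1/√(0.00158·1.43e-06) = 2.104e+04 rad/s.
Step 3 — f₀ = ω₀/(2π) = 3348 Hz.
Step 4 — Series Q: Q = ω₀L/R = 2.104e+04·0.00158/20.1 = 1.654.

(a) f₀ = 3348 Hz  (b) Q = 1.654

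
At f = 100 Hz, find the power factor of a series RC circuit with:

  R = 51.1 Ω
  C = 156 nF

Step 1 — Angular frequency: ω = 2π·f = 2π·100 = 628.3 rad/s.
Step 2 — Component impedances:
  R: Z = R = 51.1 Ω
  C: Z = 1/(jωC) = -j/(ω·C) = 0 - j1.02e+04 Ω
Step 3 — Series combination: Z_total = R + C = 51.1 - j1.02e+04 Ω = 1.02e+04∠-89.7° Ω.
Step 4 — Power factor: PF = cos(φ) = Re(Z)/|Z| = 51.1/10202 = 0.005009.
Step 5 — Type: Im(Z) = -1.02e+04 ⇒ leading (phase φ = -89.7°).

PF = 0.005009 (leading, φ = -89.7°)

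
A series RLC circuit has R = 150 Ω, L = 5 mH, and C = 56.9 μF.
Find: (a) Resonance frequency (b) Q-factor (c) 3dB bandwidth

Step 1 — Resonance condition Im(Z)=0 gives ω₀ = 1/√(LC).
Step 2 — ω₀ = 1/√(0.005·5.69e-05) = 1875 rad/s.
Step 3 — f₀ = ω₀/(2π) = 298.4 Hz.
Step 4 — Series Q: Q = ω₀L/R = 1875·0.005/150 = 0.06249.
Step 5 — 3dB bandwidth: Δω = ω₀/Q = 3e+04 rad/s; BW = Δω/(2π) = 4775 Hz.

(a) f₀ = 298.4 Hz  (b) Q = 0.06249  (c) BW = 4775 Hz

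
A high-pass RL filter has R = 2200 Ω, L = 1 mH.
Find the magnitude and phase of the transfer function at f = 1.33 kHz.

Step 1 — Angular frequency: ω = 2π·1330 = 8357 rad/s.
Step 2 — Transfer function: H(jω) = jωL/(R + jωL).
Step 3 — Numerator jωL = j·8.357; denominator R + jωL = 2200 + j8.357.
Step 4 — H = 1.443e-05 + j0.003798.
Step 5 — Magnitude: |H| = 0.003798 (-48.4 dB); phase: φ = 89.8°.

|H| = 0.003798 (-48.4 dB), φ = 89.8°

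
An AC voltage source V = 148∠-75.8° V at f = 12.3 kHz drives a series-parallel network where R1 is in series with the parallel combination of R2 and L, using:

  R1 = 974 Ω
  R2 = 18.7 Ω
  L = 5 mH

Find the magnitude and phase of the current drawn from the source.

Step 1 — Angular frequency: ω = 2π·f = 2π·1.23e+04 = 7.728e+04 rad/s.
Step 2 — Component impedances:
  R1: Z = R = 974 Ω
  R2: Z = R = 18.7 Ω
  L: Z = jωL = j·7.728e+04·0.005 = 0 + j386.4 Ω
Step 3 — Parallel branch: R2 || L = 1/(1/R2 + 1/L) = 18.66 + j0.9028 Ω.
Step 4 — Series with R1: Z_total = R1 + (R2 || L) = 992.7 + j0.9028 Ω = 992.7∠0.1° Ω.
Step 5 — Source phasor: V = 148∠-75.8° V = 36.31 - j143.5 V.
Step 6 — Ohm's law: I = V / Z_total = (36.31 - j143.5) / (992.7 + j0.9028) = 0.03644 - j0.1446 A.
Step 7 — Convert to polar: |I| = 0.1491 A, ∠I = -75.9°.

I = 0.1491∠-75.9° A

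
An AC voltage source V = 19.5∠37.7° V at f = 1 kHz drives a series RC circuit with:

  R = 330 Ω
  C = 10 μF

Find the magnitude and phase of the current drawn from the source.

Step 1 — Angular frequency: ω = 2π·f = 2π·1000 = 6283 rad/s.
Step 2 — Component impedances:
  R: Z = R = 330 Ω
  C: Z = 1/(jωC) = -j/(ω·C) = 0 - j15.92 Ω
Step 3 — Series combination: Z_total = R + C = 330 - j15.92 Ω = 330.4∠-2.8° Ω.
Step 4 — Source phasor: V = 19.5∠37.7° V = 15.43 + j11.92 V.
Step 5 — Ohm's law: I = V / Z_total = (15.43 + j11.92) / (330 - j15.92) = 0.04491 + j0.0383 A.
Step 6 — Convert to polar: |I| = 0.05902 A, ∠I = 40.5°.

I = 0.05902∠40.5° A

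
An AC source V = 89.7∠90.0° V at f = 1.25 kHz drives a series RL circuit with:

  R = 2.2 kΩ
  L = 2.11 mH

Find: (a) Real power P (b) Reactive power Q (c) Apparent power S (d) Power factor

Step 1 — Angular frequency: ω = 2π·f = 2π·1250 = 7854 rad/s.
Step 2 — Component impedances:
  R: Z = R = 2200 Ω
  L: Z = jωL = j·7854·0.00211 = 0 + j16.57 Ω
Step 3 — Series combination: Z_total = R + L = 2200 + j16.57 Ω = 2200∠0.4° Ω.
Step 4 — Source phasor: V = 89.7∠90.0° V = 0 + j89.7 V.
Step 5 — Current: I = V / Z = 0.0003071 + j0.04077 A = 0.04077∠89.6° A.
Step 6 — Complex power: S = V·I* = 3.657 + j0.02755 VA.
Step 7 — Real power: P = Re(S) = 3.657 W.
Step 8 — Reactive power: Q = Im(S) = 0.02755 VAR.
Step 9 — Apparent power: |S| = 3.657 VA.
Step 10 — Power factor: PF = P/|S| = 1 (lagging).

(a) P = 3.657 W  (b) Q = 0.02755 VAR  (c) S = 3.657 VA  (d) PF = 1 (lagging)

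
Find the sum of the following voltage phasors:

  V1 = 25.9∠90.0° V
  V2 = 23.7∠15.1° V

Step 1 — Convert each phasor to rectangular form:
  V1 = 25.9·(cos(90.0°) + j·sin(90.0°)) = 0 + j25.9 V
  V2 = 23.7·(cos(15.1°) + j·sin(15.1°)) = 22.88 + j6.174 V
Step 2 — Sum components: V_total = 22.88 + j32.07 V.
Step 3 — Convert to polar: |V_total| = 39.4 V, ∠V_total = 54.5°.

V_total = 39.4∠54.5° V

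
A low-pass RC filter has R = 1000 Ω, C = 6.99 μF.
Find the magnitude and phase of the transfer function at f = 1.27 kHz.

Step 1 — Angular frequency: ω = 2π·1270 = 7980 rad/s.
Step 2 — Transfer function: H(jω) = 1/(1 + jωRC).
Step 3 — Denominator: 1 + jωRC = 1 + j·7980·1000·6.99e-06 = 1 + j55.78.
Step 4 — H = 0.0003213 - j0.01792.
Step 5 — Magnitude: |H| = 0.01793 (-34.9 dB); phase: φ = -89.0°.

|H| = 0.01793 (-34.9 dB), φ = -89.0°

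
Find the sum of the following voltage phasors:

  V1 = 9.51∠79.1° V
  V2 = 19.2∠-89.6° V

Step 1 — Convert each phasor to rectangular form:
  V1 = 9.51·(cos(79.1°) + j·sin(79.1°)) = 1.798 + j9.338 V
  V2 = 19.2·(cos(-89.6°) + j·sin(-89.6°)) = 0.134 - j19.2 V
Step 2 — Sum components: V_total = 1.932 - j9.861 V.
Step 3 — Convert to polar: |V_total| = 10.05 V, ∠V_total = -78.9°.

V_total = 10.05∠-78.9° V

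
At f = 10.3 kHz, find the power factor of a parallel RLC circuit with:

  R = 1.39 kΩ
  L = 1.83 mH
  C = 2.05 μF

Step 1 — Angular frequency: ω = 2π·f = 2π·1.03e+04 = 6.472e+04 rad/s.
Step 2 — Component impedances:
  R: Z = R = 1390 Ω
  L: Z = jωL = j·6.472e+04·0.00183 = 0 + j118.4 Ω
  C: Z = 1/(jωC) = -j/(ω·C) = 0 - j7.538 Ω
Step 3 — Parallel combination: 1/Z_total = 1/R + 1/L + 1/C; Z_total = 0.04662 - j8.05 Ω = 8.05∠-89.7° Ω.
Step 4 — Power factor: PF = cos(φ) = Re(Z)/|Z| = 0.04662/8.05 = 0.005791.
Step 5 — Type: Im(Z) = -8.05 ⇒ leading (phase φ = -89.7°).

PF = 0.005791 (leading, φ = -89.7°)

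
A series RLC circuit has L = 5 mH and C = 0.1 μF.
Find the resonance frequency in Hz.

Step 1 — Resonance condition Im(Z)=0 gives ω₀ = 1/√(LC).
Step 2 — ω₀ = 1/√(0.005·1e-07) = 4.472e+04 rad/s.
Step 3 — f₀ = ω₀/(2π) = 7118 Hz.

f₀ = 7118 Hz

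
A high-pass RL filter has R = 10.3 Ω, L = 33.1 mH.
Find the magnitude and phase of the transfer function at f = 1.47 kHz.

Step 1 — Angular frequency: ω = 2π·1470 = 9236 rad/s.
Step 2 — Transfer function: H(jω) = jωL/(R + jωL).
Step 3 — Numerator jωL = j·305.7; denominator R + jωL = 10.3 + j305.7.
Step 4 — H = 0.9989 + j0.03365.
Step 5 — Magnitude: |H| = 0.9994 (-0.0 dB); phase: φ = 1.9°.

|H| = 0.9994 (-0.0 dB), φ = 1.9°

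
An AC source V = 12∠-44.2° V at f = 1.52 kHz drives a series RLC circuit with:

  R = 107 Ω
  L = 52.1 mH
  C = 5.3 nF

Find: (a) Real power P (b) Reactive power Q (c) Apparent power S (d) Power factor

Step 1 — Angular frequency: ω = 2π·f = 2π·1520 = 9550 rad/s.
Step 2 — Component impedances:
  R: Z = R = 107 Ω
  L: Z = jωL = j·9550·0.0521 = 0 + j497.6 Ω
  C: Z = 1/(jωC) = -j/(ω·C) = 0 - j1.976e+04 Ω
Step 3 — Series combination: Z_total = R + L + C = 107 - j1.926e+04 Ω = 1.926e+04∠-89.7° Ω.
Step 4 — Source phasor: V = 12∠-44.2° V = 8.603 - j8.366 V.
Step 5 — Current: I = V / Z = 0.0004369 + j0.0004443 A = 0.0006231∠45.5° A.
Step 6 — Complex power: S = V·I* = 4.154e-05 - j0.007477 VA.
Step 7 — Real power: P = Re(S) = 4.154e-05 W.
Step 8 — Reactive power: Q = Im(S) = -0.007477 VAR.
Step 9 — Apparent power: |S| = 0.007477 VA.
Step 10 — Power factor: PF = P/|S| = 0.005556 (leading).

(a) P = 4.154e-05 W  (b) Q = -0.007477 VAR  (c) S = 0.007477 VA  (d) PF = 0.005556 (leading)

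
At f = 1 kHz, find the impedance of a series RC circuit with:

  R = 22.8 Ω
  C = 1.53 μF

Step 1 — Angular frequency: ω = 2π·f = 2π·1000 = 6283 rad/s.
Step 2 — Component impedances:
  R: Z = R = 22.8 Ω
  C: Z = 1/(jωC) = -j/(ω·C) = 0 - j104 Ω
Step 3 — Series combination: Z_total = R + C = 22.8 - j104 Ω = 106.5∠-77.6° Ω.

Z = 22.8 - j104 Ω = 106.5∠-77.6° Ω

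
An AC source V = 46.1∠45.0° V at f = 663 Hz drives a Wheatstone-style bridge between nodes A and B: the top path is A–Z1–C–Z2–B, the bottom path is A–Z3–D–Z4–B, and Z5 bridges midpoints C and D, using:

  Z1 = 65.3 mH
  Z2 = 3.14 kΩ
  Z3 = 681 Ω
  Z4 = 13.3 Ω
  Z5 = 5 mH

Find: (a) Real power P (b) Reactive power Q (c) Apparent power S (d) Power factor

Step 1 — Angular frequency: ω = 2π·f = 2π·663 = 4166 rad/s.
Step 2 — Component impedances:
  Z1: Z = jωL = j·4166·0.0653 = 0 + j272 Ω
  Z2: Z = R = 3140 Ω
  Z3: Z = R = 681 Ω
  Z4: Z = R = 13.3 Ω
  Z5: Z = jωL = j·4166·0.005 = 0 + j20.83 Ω
Step 3 — Bridge requires nodal analysis (the Z5 bridge couples midpoints C and D, so the two paths cannot be reduced to a simple series/parallel combination). Setting node B to ground and injecting 1 A at node A, the 3-node admittance system at A, C, D solves to V_A = Z_AB = 119.5 + j246.9 Ω = 274.3∠64.2° Ω.
Step 4 — Source phasor: V = 46.1∠45.0° V = 32.6 + j32.6 V.
Step 5 — Current: I = V / Z = 0.1587 - j0.05517 A = 0.168∠-19.2° A.
Step 6 — Complex power: S = V·I* = 3.376 + j6.973 VA.
Step 7 — Real power: P = Re(S) = 3.376 W.
Step 8 — Reactive power: Q = Im(S) = 6.973 VAR.
Step 9 — Apparent power: |S| = 7.747 VA.
Step 10 — Power factor: PF = P/|S| = 0.4358 (lagging).

(a) P = 3.376 W  (b) Q = 6.973 VAR  (c) S = 7.747 VA  (d) PF = 0.4358 (lagging)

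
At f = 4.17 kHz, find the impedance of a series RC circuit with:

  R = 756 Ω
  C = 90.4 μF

Step 1 — Angular frequency: ω = 2π·f = 2π·4170 = 2.62e+04 rad/s.
Step 2 — Component impedances:
  R: Z = R = 756 Ω
  C: Z = 1/(jωC) = -j/(ω·C) = 0 - j0.4222 Ω
Step 3 — Series combination: Z_total = R + C = 756 - j0.4222 Ω = 756∠-0.0° Ω.

Z = 756 - j0.4222 Ω = 756∠-0.0° Ω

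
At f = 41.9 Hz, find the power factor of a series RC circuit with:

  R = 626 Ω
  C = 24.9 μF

Step 1 — Angular frequency: ω = 2π·f = 2π·41.9 = 263.3 rad/s.
Step 2 — Component impedances:
  R: Z = R = 626 Ω
  C: Z = 1/(jωC) = -j/(ω·C) = 0 - j152.5 Ω
Step 3 — Series combination: Z_total = R + C = 626 - j152.5 Ω = 644.3∠-13.7° Ω.
Step 4 — Power factor: PF = cos(φ) = Re(Z)/|Z| = 626/644.3 = 0.9716.
Step 5 — Type: Im(Z) = -152.5 ⇒ leading (phase φ = -13.7°).

PF = 0.9716 (leading, φ = -13.7°)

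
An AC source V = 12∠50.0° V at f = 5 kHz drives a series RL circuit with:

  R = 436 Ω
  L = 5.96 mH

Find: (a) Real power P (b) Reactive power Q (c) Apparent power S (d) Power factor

Step 1 — Angular frequency: ω = 2π·f = 2π·5000 = 3.142e+04 rad/s.
Step 2 — Component impedances:
  R: Z = R = 436 Ω
  L: Z = jωL = j·3.142e+04·0.00596 = 0 + j187.2 Ω
Step 3 — Series combination: Z_total = R + L = 436 + j187.2 Ω = 474.5∠23.2° Ω.
Step 4 — Source phasor: V = 12∠50.0° V = 7.713 + j9.193 V.
Step 5 — Current: I = V / Z = 0.02258 + j0.01139 A = 0.02529∠26.8° A.
Step 6 — Complex power: S = V·I* = 0.2788 + j0.1198 VA.
Step 7 — Real power: P = Re(S) = 0.2788 W.
Step 8 — Reactive power: Q = Im(S) = 0.1198 VAR.
Step 9 — Apparent power: |S| = 0.3035 VA.
Step 10 — Power factor: PF = P/|S| = 0.9189 (lagging).

(a) P = 0.2788 W  (b) Q = 0.1198 VAR  (c) S = 0.3035 VA  (d) PF = 0.9189 (lagging)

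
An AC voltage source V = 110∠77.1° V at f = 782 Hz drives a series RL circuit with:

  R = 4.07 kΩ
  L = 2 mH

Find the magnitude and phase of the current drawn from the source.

Step 1 — Angular frequency: ω = 2π·f = 2π·782 = 4913 rad/s.
Step 2 — Component impedances:
  R: Z = R = 4070 Ω
  L: Z = jωL = j·4913·0.002 = 0 + j9.827 Ω
Step 3 — Series combination: Z_total = R + L = 4070 + j9.827 Ω = 4070∠0.1° Ω.
Step 4 — Source phasor: V = 110∠77.1° V = 24.56 + j107.2 V.
Step 5 — Ohm's law: I = V / Z_total = (24.56 + j107.2) / (4070 + j9.827) = 0.006097 + j0.02633 A.
Step 6 — Convert to polar: |I| = 0.02703 A, ∠I = 77.0°.

I = 0.02703∠77.0° A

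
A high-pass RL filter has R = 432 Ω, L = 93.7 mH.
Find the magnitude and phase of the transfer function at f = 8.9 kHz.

Step 1 — Angular frequency: ω = 2π·8900 = 5.592e+04 rad/s.
Step 2 — Transfer function: H(jω) = jωL/(R + jωL).
Step 3 — Numerator jωL = j·5240; denominator R + jωL = 432 + j5240.
Step 4 — H = 0.9932 + j0.08189.
Step 5 — Magnitude: |H| = 0.9966 (-0.0 dB); phase: φ = 4.7°.

|H| = 0.9966 (-0.0 dB), φ = 4.7°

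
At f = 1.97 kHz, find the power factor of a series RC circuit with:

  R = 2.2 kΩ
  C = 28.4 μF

Step 1 — Angular frequency: ω = 2π·f = 2π·1970 = 1.238e+04 rad/s.
Step 2 — Component impedances:
  R: Z = R = 2200 Ω
  C: Z = 1/(jωC) = -j/(ω·C) = 0 - j2.845 Ω
Step 3 — Series combination: Z_total = R + C = 2200 - j2.845 Ω = 2200∠-0.1° Ω.
Step 4 — Power factor: PF = cos(φ) = Re(Z)/|Z| = 2200/2200 = 1.
Step 5 — Type: Im(Z) = -2.845 ⇒ leading (phase φ = -0.1°).

PF = 1 (leading, φ = -0.1°)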